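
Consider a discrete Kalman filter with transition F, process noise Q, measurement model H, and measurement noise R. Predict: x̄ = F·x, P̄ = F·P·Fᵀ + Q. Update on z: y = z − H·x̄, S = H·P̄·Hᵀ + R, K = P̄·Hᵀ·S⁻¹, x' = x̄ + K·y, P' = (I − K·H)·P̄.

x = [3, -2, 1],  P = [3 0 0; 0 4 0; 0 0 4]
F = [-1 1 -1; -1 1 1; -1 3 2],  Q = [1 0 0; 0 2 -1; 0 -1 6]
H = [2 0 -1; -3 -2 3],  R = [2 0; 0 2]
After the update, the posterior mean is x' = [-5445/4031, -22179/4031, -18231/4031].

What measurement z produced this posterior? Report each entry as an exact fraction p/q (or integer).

z = [3, 2]

x̄ = F·x = [-6, -4, -7]
P̄ = F·P·Fᵀ + Q = [12 3 7; 3 13 22; 7 22 61]
S = H·P̄·Hᵀ + R = [83 -160; -160 357]
K = P̄·Hᵀ·S⁻¹ = [2709/4031 977/4031; -752/4031 13/4031; 2101/4031 2274/4031]
x' − x̄ = [18741/4031, -6055/4031, 9986/4031] = K·y
y = (KᵀK)⁻¹·Kᵀ·(x' − x̄) = [8, -3]
z = y + H·x̄ = [8, -3] + [-5, 5] = [3, 2]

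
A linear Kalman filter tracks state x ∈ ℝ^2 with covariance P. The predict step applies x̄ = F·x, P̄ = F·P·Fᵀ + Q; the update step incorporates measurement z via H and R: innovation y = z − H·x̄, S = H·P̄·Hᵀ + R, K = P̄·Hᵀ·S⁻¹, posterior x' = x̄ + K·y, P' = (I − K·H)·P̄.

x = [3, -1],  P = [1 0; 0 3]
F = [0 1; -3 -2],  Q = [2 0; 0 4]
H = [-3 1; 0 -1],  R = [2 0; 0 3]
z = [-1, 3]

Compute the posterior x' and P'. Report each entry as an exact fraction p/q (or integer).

x̄ = F·x = [-1, -7]
P̄ = F·P·Fᵀ + Q = [5 -6; -6 25]
y = z − H·x̄ = [3, -4]
S = H·P̄·Hᵀ + R = [108 -43; -43 28]
K = P̄·Hᵀ·S⁻¹ = [-66/235 -51/235; 129/1175 -851/1175]
x' = x̄ + K·y = [-229/235, -4434/1175]
P' = (I − K·H)·P̄ = [19/47 153/235; 153/235 2553/1175]

x' = [-229/235, -4434/1175]
P' = [19/47 153/235; 153/235 2553/1175]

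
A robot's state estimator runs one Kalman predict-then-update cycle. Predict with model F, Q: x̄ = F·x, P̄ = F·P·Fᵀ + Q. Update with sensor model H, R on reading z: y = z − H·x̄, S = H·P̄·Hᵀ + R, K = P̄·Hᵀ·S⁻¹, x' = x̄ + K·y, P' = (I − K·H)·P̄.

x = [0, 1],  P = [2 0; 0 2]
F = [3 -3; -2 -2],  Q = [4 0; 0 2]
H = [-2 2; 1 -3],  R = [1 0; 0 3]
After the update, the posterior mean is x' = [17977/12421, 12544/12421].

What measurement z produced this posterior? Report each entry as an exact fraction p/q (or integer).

z = [-1, -2]

x̄ = F·x = [-3, -2]
P̄ = F·P·Fᵀ + Q = [40 0; 0 18]
S = H·P̄·Hᵀ + R = [233 -188; -188 205]
K = P̄·Hᵀ·S⁻¹ = [-8880/12421 -5720/12421; -2772/12421 -5814/12421]
x' − x̄ = [55240/12421, 37386/12421] = K·y
y = (KᵀK)⁻¹·Kᵀ·(x' − x̄) = [-3, -5]
z = y + H·x̄ = [-3, -5] + [2, 3] = [-1, -2]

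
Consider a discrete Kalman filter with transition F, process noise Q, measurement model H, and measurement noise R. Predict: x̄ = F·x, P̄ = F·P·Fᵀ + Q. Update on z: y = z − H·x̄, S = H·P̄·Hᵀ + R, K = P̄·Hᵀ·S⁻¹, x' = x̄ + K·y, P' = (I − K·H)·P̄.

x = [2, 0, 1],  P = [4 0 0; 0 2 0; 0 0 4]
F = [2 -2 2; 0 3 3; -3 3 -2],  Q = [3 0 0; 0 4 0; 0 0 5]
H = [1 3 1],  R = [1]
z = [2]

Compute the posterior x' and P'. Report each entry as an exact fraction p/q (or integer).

x' = [1101/191, 273/191, -4609/573]
P' = [7970/191 672/191 -9977/191; 672/191 278/191 -1446/191; -9977/191 -1446/191 42950/573]

x̄ = F·x = [6, 3, -8]
P̄ = F·P·Fᵀ + Q = [43 12 -52; 12 58 -6; -52 -6 75]
y = z − H·x̄ = [-5]
S = H·P̄·Hᵀ + R = [573]
K = P̄·Hᵀ·S⁻¹ = [9/191; 60/191; 5/573]
x' = x̄ + K·y = [1101/191, 273/191, -4609/573]
P' = (I − K·H)·P̄ = [7970/191 672/191 -9977/191; 672/191 278/191 -1446/191; -9977/191 -1446/191 42950/573]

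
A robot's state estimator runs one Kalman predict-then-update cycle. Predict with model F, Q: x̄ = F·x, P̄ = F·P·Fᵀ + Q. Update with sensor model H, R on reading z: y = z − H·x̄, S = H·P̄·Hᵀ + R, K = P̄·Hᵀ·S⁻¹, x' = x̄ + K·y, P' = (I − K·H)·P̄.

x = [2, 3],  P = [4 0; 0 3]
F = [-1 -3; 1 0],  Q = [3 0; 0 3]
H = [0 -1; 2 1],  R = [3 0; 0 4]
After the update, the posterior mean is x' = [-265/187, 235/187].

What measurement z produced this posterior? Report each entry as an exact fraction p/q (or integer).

x̄ = F·x = [-11, 2]
P̄ = F·P·Fᵀ + Q = [34 -4; -4 7]
S = H·P̄·Hᵀ + R = [10 1; 1 131]
K = P̄·Hᵀ·S⁻¹ = [460/1309 636/1309; -916/1309 -3/1309]
x' − x̄ = [1792/187, -139/187] = K·y
y = (KᵀK)⁻¹·Kᵀ·(x' − x̄) = [1, 19]
z = y + H·x̄ = [1, 19] + [-2, -20] = [-1, -1]

z = [-1, -1]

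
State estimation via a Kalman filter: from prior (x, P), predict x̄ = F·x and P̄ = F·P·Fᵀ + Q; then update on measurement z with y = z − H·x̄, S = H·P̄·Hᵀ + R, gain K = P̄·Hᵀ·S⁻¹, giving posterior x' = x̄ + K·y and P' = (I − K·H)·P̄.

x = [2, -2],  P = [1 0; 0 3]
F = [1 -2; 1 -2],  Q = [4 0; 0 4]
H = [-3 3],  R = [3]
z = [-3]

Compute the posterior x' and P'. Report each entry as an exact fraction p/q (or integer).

x̄ = F·x = [6, 6]
P̄ = F·P·Fᵀ + Q = [17 13; 13 17]
y = z − H·x̄ = [-3]
S = H·P̄·Hᵀ + R = [75]
K = P̄·Hᵀ·S⁻¹ = [-4/25; 4/25]
x' = x̄ + K·y = [162/25, 138/25]
P' = (I − K·H)·P̄ = [377/25 373/25; 373/25 377/25]

x' = [162/25, 138/25]
P' = [377/25 373/25; 373/25 377/25]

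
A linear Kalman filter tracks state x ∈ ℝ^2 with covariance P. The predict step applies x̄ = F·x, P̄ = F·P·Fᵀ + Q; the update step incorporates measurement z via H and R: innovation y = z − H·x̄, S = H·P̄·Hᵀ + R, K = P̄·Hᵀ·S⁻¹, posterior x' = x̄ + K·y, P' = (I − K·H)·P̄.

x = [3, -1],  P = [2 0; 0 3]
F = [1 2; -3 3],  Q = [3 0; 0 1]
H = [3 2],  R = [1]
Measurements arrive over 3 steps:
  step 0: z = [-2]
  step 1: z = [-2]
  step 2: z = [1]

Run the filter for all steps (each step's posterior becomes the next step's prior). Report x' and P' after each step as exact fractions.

step 0: x' = [1907/482, -1676/241], P' = [2569/482 -1908/241; -1908/241 2894/241]
step 1: x' = [-900573/1146769, 181600/1146769], P' = [1993039/1146769 -2933235/1146769; -2933235/1146769 4601939/1146769]
step 2: x' = [-150313123/185701219, 318693709/185701219], P' = [313369842/185701219 -460335870/185701219; -460335870/185701219 3611467159/928506095]

step 0: x̄ = F·x = [1, -12]
step 0: P̄ = F·P·Fᵀ + Q = [17 12; 12 46]
step 0: y = z − H·x̄ = [19]
step 0: S = H·P̄·Hᵀ + R = [482]
step 0: K = P̄·Hᵀ·S⁻¹ = [75/482; 64/241]
step 0: x' = x̄ + K·y = [1907/482, -1676/241]
step 0: P' = (I − K·H)·P̄ = [2569/482 -1908/241; -1908/241 2894/241]
step 1: x̄ = F·x = [-4797/482, -15777/482]
step 1: P̄ = F·P·Fᵀ + Q = [11903/482 38469/482; 38469/482 144383/482]
step 1: y = z − H·x̄ = [44981/482]
step 1: S = H·P̄·Hᵀ + R = [1146769/482]
step 1: K = P̄·Hᵀ·S⁻¹ = [112647/1146769; 404173/1146769]
step 1: x' = x̄ + K·y = [-900573/1146769, 181600/1146769]
step 1: P' = (I − K·H)·P̄ = [1993039/1146769 -2933235/1146769; -2933235/1146769 4601939/1146769]
step 2: x̄ = F·x = [-537373/1146769, 3246519/1146769]
step 2: P̄ = F·P·Fᵀ + Q = [12108162/1146769 30432222/1146769; 30432222/1146769 113299801/1146769]
step 2: y = z − H·x̄ = [-3734150/1146769]
step 2: S = H·P̄·Hᵀ + R = [928506095/1146769]
step 2: K = P̄·Hᵀ·S⁻¹ = [19437786/185701219; 317896268/928506095]
step 2: x' = x̄ + K·y = [-150313123/185701219, 318693709/185701219]
step 2: P' = (I − K·H)·P̄ = [313369842/185701219 -460335870/185701219; -460335870/185701219 3611467159/928506095]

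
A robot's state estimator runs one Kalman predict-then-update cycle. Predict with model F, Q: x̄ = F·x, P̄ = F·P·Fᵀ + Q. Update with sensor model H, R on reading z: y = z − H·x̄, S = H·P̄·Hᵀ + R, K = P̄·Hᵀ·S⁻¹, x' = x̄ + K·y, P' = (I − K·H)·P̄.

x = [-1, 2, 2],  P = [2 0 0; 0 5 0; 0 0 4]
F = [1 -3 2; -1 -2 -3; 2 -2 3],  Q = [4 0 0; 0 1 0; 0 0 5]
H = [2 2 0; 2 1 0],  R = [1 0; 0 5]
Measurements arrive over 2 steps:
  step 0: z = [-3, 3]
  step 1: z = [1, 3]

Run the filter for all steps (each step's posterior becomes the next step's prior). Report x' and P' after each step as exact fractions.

step 0: x̄ = F·x = [-3, -9, 0]
step 0: P̄ = F·P·Fᵀ + Q = [67 4 58; 4 59 -20; 58 -20 69]
step 0: y = z − H·x̄ = [21, 18]
step 0: S = H·P̄·Hᵀ + R = [537 410; 410 348]
step 0: K = P̄·Hᵀ·S⁻¹ = [-1791/4694 7943/9388; 8189/9388 -15681/18776; -1614/2347 2549/2347]
step 0: x' = x̄ + K·y = [9897/2347, -13413/2347, 11988/2347]
step 0: P' = (I − K·H)·P̄ = [20753/4694 -43297/9388 13552/2347; -43297/9388 94783/18776 -14359/2347; 13552/2347 -14359/2347 39903/2347]
step 1: x̄ = F·x = [74112/2347, -19035/2347, 82584/2347]
step 1: P̄ = F·P·Fᵀ + Q = [4619751/18776 -658173/4694 2797533/9388; -658173/4694 284949/2347 -432808/2347; 2797533/9388 -432808/2347 1762571/4694]
step 1: y = z − H·x̄ = [-107807/2347, -122148/2347]
step 1: S = H·P̄·Hᵀ + R = [1638653/4694 1810509/4694; 1810509/4694 2580427/4694]
step 1: K = P̄·Hᵀ·S⁻¹ = [-90901554/202488625 386780211/404977250; 190855653/202488625 -192484851/202488625; -158977679/202488625 263143168/202488625]
step 1: x' = x̄ + K·y = [504663912/202488625, -391268334/202488625, 732345787/202488625]
step 1: P' = (I − K·H)·P̄ = [2024802609/404977250 -2115704163/404977250 2790409359/404977250; -2115704163/404977250 1153279908/202488625 -1474693519/202488625; 2790409359/404977250 -1474693519/202488625 3844882117/202488625]

step 0: x' = [9897/2347, -13413/2347, 11988/2347], P' = [20753/4694 -43297/9388 13552/2347; -43297/9388 94783/18776 -14359/2347; 13552/2347 -14359/2347 39903/2347]
step 1: x' = [504663912/202488625, -391268334/202488625, 732345787/202488625], P' = [2024802609/404977250 -2115704163/404977250 2790409359/404977250; -2115704163/404977250 1153279908/202488625 -1474693519/202488625; 2790409359/404977250 -1474693519/202488625 3844882117/202488625]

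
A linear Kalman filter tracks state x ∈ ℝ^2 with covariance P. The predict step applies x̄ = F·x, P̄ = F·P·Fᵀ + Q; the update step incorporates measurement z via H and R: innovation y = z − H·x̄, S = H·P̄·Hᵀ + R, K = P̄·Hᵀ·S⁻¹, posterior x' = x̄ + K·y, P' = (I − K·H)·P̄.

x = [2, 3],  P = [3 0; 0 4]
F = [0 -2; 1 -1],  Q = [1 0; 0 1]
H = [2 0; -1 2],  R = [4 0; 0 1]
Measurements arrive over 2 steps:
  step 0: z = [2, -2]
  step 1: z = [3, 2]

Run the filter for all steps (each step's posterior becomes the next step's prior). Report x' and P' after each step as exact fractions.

step 0: x̄ = F·x = [-6, -1]
step 0: P̄ = F·P·Fᵀ + Q = [17 8; 8 8]
step 0: y = z − H·x̄ = [14, -6]
step 0: S = H·P̄·Hᵀ + R = [72 -2; -2 18]
step 0: K = P̄·Hᵀ·S⁻¹ = [305/646 -1/323; 4/17 8/17]
step 0: x' = x̄ + K·y = [203/323, -9/17]
step 0: P' = (I − K·H)·P̄ = [305/323 8/17; 8/17 8/17]
step 1: x̄ = F·x = [18/17, 22/19]
step 1: P̄ = F·P·Fᵀ + Q = [49/17 0; 0 28/19]
step 1: y = z − H·x̄ = [15/17, 240/323]
step 1: S = H·P̄·Hᵀ + R = [264/17 -98/17; -98/17 3158/323]
step 1: K = P̄·Hᵀ·S⁻¹ = [6419/19154 -931/9577; 1372/9577 3696/9577]
step 1: x' = x̄ + K·y = [24561/19154, 15046/9577]
step 1: P' = (I − K·H)·P̄ = [6419/9577 2744/9577; 2744/9577 3220/9577]

step 0: x' = [203/323, -9/17], P' = [305/323 8/17; 8/17 8/17]
step 1: x' = [24561/19154, 15046/9577], P' = [6419/9577 2744/9577; 2744/9577 3220/9577]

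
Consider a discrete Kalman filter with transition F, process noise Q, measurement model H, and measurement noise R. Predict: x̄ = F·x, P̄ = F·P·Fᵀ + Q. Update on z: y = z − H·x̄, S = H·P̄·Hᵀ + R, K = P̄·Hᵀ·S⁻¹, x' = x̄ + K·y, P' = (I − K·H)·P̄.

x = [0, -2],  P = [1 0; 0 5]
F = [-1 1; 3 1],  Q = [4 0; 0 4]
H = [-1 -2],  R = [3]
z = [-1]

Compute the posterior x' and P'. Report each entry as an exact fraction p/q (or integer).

x̄ = F·x = [-2, -2]
P̄ = F·P·Fᵀ + Q = [10 2; 2 18]
y = z − H·x̄ = [-7]
S = H·P̄·Hᵀ + R = [93]
K = P̄·Hᵀ·S⁻¹ = [-14/93; -38/93]
x' = x̄ + K·y = [-88/93, 80/93]
P' = (I − K·H)·P̄ = [734/93 -346/93; -346/93 230/93]

x' = [-88/93, 80/93]
P' = [734/93 -346/93; -346/93 230/93]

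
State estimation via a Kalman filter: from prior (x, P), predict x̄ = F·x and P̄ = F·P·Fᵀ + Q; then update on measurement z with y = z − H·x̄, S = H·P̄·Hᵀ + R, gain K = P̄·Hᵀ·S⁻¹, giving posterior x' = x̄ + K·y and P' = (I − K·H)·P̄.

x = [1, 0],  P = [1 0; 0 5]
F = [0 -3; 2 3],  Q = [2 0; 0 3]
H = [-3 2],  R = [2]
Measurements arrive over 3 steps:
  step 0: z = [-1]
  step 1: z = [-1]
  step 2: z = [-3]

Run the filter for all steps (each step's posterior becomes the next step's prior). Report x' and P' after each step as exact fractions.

step 0: x' = [385/391, 1151/1173], P' = [590/391 808/391; 808/391 3875/1173]
step 1: x' = [173725/409537, 63505/409537], P' = [403370/409537 534888/409537; 534888/409537 901459/409537]
step 2: x' = [213903669/286573939, -106129319/286573939], P' = [281469038/286573939 372762024/286573939; 372762024/286573939 627858169/286573939]

step 0: x̄ = F·x = [0, 2]
step 0: P̄ = F·P·Fᵀ + Q = [47 -45; -45 52]
step 0: y = z − H·x̄ = [-5]
step 0: S = H·P̄·Hᵀ + R = [1173]
step 0: K = P̄·Hᵀ·S⁻¹ = [-77/391; 239/1173]
step 0: x' = x̄ + K·y = [385/391, 1151/1173]
step 0: P' = (I − K·H)·P̄ = [590/391 808/391; 808/391 3875/1173]
step 1: x̄ = F·x = [-1151/391, 113/23]
step 1: P̄ = F·P·Fᵀ + Q = [12407/391 -969/23; -969/23 1462/23]
step 1: y = z − H·x̄ = [-7686/391]
step 1: S = H·P̄·Hᵀ + R = [409537/391]
step 1: K = P̄·Hᵀ·S⁻¹ = [-70167/409537; 99127/409537]
step 1: x' = x̄ + K·y = [173725/409537, 63505/409537]
step 1: P' = (I − K·H)·P̄ = [403370/409537 534888/409537; 534888/409537 901459/409537]
step 2: x̄ = F·x = [-190515/409537, 537965/409537]
step 2: P̄ = F·P·Fᵀ + Q = [8932205/409537 -11322459/409537; -11322459/409537 17373878/409537]
step 2: y = z − H·x̄ = [-2876086/409537]
step 2: S = H·P̄·Hᵀ + R = [286573939/409537]
step 2: K = P̄·Hᵀ·S⁻¹ = [-49441533/286573939; 68715133/286573939]
step 2: x' = x̄ + K·y = [213903669/286573939, -106129319/286573939]
step 2: P' = (I − K·H)·P̄ = [281469038/286573939 372762024/286573939; 372762024/286573939 627858169/286573939]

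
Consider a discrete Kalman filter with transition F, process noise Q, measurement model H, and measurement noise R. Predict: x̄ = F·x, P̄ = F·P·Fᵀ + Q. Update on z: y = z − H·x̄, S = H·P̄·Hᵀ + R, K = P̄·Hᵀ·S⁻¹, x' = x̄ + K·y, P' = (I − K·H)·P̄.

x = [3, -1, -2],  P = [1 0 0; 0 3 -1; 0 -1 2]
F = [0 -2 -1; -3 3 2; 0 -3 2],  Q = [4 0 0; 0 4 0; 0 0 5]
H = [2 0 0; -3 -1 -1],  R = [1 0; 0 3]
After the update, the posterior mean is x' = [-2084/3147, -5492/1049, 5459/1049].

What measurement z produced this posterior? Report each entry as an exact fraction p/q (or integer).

z = [-2, 1]

x̄ = F·x = [4, -16, -1]
P̄ = F·P·Fᵀ + Q = [14 -15 15; -15 36 -19; 15 -19 52]
S = H·P̄·Hᵀ + R = [57 -84; -84 179]
K = P̄·Hᵀ·S⁻¹ = [1484/3147 -14/1049; -1006/1049 -308/1049; -394/1049 -642/1049]
x' − x̄ = [-14672/3147, 11292/1049, 6508/1049] = K·y
y = (KᵀK)⁻¹·Kᵀ·(x' − x̄) = [-10, -4]
z = y + H·x̄ = [-10, -4] + [8, 5] = [-2, 1]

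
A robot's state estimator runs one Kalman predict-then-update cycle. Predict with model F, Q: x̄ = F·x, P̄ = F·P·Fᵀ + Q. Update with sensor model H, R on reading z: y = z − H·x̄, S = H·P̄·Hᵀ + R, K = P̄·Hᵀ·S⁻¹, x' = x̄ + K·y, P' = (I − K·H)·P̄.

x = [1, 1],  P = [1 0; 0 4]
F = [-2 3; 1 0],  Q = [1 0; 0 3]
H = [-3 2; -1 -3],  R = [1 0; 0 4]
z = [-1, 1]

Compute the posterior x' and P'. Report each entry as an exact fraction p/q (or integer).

x̄ = F·x = [1, 1]
P̄ = F·P·Fᵀ + Q = [41 -2; -2 4]
y = z − H·x̄ = [0, 5]
S = H·P̄·Hᵀ + R = [410 85; 85 69]
K = P̄·Hᵀ·S⁻¹ = [-5788/21065 -711/4213; 1816/21065 -1058/4213]
x' = x̄ + K·y = [658/4213, -1077/4213]
P' = (I − K·H)·P̄ = [4164/21065 3352/21065; 3352/21065 5936/21065]

x' = [658/4213, -1077/4213]
P' = [4164/21065 3352/21065; 3352/21065 5936/21065]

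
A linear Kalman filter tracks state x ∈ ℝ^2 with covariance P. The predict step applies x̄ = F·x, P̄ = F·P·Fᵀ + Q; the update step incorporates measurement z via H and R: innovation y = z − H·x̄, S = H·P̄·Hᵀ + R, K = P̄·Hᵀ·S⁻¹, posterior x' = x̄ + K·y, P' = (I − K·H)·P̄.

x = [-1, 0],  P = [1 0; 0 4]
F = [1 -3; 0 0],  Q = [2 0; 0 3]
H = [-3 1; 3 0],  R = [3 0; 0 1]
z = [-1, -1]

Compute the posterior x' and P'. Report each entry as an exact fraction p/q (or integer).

x' = [-197/821, -706/821]
P' = [78/821 117/821; 117/821 1407/821]

x̄ = F·x = [-1, 0]
P̄ = F·P·Fᵀ + Q = [39 0; 0 3]
y = z − H·x̄ = [-4, 2]
S = H·P̄·Hᵀ + R = [357 -351; -351 352]
K = P̄·Hᵀ·S⁻¹ = [-39/821 234/821; 352/821 351/821]
x' = x̄ + K·y = [-197/821, -706/821]
P' = (I − K·H)·P̄ = [78/821 117/821; 117/821 1407/821]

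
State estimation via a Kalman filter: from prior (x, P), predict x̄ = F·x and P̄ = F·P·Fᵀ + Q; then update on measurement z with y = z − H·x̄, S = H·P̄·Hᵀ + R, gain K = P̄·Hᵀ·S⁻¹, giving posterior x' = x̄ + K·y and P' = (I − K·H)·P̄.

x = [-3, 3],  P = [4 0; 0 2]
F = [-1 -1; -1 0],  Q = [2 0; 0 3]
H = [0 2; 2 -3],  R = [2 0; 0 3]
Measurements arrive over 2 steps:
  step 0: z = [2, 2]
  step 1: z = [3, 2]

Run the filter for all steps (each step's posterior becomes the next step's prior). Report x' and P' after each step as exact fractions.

step 0: x' = [199/103, 369/412], P' = [156/103 63/103; 63/103 181/412]
step 1: x' = [24373/14882, 11987/14882], P' = [10242/7441 8205/14882; 8205/14882 3054/7441]

step 0: x̄ = F·x = [0, 3]
step 0: P̄ = F·P·Fᵀ + Q = [8 4; 4 7]
step 0: y = z − H·x̄ = [-4, 11]
step 0: S = H·P̄·Hᵀ + R = [30 -26; -26 50]
step 0: K = P̄·Hᵀ·S⁻¹ = [63/103 41/103; 181/412 -13/412]
step 0: x' = x̄ + K·y = [199/103, 369/412]
step 0: P' = (I − K·H)·P̄ = [156/103 63/103; 63/103 181/412]
step 1: x̄ = F·x = [-1165/412, -199/103]
step 1: P̄ = F·P·Fᵀ + Q = [2133/412 219/103; 219/103 465/103]
step 1: y = z − H·x̄ = [707/103, 383/206]
step 1: S = H·P̄·Hᵀ + R = [2066/103 -1914/103; -1914/103 3999/103]
step 1: K = P̄·Hᵀ·S⁻¹ = [8205/14882 5451/14882; 3054/7441 -319/7441]
step 1: x' = x̄ + K·y = [24373/14882, 11987/14882]
step 1: P' = (I − K·H)·P̄ = [10242/7441 8205/14882; 8205/14882 3054/7441]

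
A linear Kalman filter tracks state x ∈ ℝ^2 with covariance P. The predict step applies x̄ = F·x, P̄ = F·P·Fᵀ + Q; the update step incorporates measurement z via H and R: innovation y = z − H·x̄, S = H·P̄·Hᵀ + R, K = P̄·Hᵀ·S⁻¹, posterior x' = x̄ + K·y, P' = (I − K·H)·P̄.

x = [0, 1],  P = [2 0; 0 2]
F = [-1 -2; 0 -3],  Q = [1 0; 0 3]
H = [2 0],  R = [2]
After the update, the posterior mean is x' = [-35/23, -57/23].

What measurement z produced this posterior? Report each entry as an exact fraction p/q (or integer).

z = [-3]

x̄ = F·x = [-2, -3]
P̄ = F·P·Fᵀ + Q = [11 12; 12 21]
S = H·P̄·Hᵀ + R = [46]
K = P̄·Hᵀ·S⁻¹ = [11/23; 12/23]
x' − x̄ = [11/23, 12/23] = K·y
y = (KᵀK)⁻¹·Kᵀ·(x' − x̄) = [1]
z = y + H·x̄ = [1] + [-4] = [-3]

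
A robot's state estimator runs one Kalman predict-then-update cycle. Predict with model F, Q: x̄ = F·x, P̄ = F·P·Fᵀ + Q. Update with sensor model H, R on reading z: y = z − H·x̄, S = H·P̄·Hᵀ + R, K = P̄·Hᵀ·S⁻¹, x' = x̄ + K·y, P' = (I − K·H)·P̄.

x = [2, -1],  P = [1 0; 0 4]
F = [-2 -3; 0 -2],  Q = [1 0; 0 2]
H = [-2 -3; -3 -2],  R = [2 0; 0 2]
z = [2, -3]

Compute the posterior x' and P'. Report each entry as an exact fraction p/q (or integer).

x' = [1669/1685, -1283/1685]
P' = [1094/1685 -948/1685; -948/1685 1071/1685]

x̄ = F·x = [-1, 2]
P̄ = F·P·Fᵀ + Q = [41 24; 24 18]
y = z − H·x̄ = [6, -2]
S = H·P̄·Hᵀ + R = [616 666; 666 731]
K = P̄·Hᵀ·S⁻¹ = [328/1685 -693/1685; -1317/3370 351/1685]
x' = x̄ + K·y = [1669/1685, -1283/1685]
P' = (I − K·H)·P̄ = [1094/1685 -948/1685; -948/1685 1071/1685]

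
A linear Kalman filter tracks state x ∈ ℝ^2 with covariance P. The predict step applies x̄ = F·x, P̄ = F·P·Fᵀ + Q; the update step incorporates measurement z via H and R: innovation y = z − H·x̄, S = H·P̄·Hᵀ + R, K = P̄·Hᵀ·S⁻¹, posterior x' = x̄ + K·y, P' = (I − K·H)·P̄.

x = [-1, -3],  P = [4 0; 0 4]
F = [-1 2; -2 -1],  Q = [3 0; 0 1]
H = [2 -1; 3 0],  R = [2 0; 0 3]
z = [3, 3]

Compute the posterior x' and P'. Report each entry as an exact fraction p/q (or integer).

x̄ = F·x = [-5, 5]
P̄ = F·P·Fᵀ + Q = [23 0; 0 21]
y = z − H·x̄ = [18, 18]
S = H·P̄·Hᵀ + R = [115 138; 138 210]
K = P̄·Hᵀ·S⁻¹ = [1/37 23/74; -735/851 21/37]
x' = x̄ + K·y = [40/37, -281/851]
P' = (I − K·H)·P̄ = [23/74 21/37; 21/37 2436/851]

x' = [40/37, -281/851]
P' = [23/74 21/37; 21/37 2436/851]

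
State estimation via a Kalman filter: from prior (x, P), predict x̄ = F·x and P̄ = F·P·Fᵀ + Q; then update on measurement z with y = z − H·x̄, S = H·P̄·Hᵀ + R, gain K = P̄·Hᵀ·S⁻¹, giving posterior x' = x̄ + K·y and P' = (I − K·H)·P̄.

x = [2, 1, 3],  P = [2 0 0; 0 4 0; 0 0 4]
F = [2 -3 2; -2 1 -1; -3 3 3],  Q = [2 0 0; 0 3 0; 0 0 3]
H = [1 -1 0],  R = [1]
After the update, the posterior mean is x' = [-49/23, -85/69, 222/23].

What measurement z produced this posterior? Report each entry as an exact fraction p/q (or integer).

z = [-1]

x̄ = F·x = [7, -6, 6]
P̄ = F·P·Fᵀ + Q = [62 -28 -24; -28 19 12; -24 12 93]
S = H·P̄·Hᵀ + R = [138]
K = P̄·Hᵀ·S⁻¹ = [15/23; -47/138; -6/23]
x' − x̄ = [-210/23, 329/69, 84/23] = K·y
y = (KᵀK)⁻¹·Kᵀ·(x' − x̄) = [-14]
z = y + H·x̄ = [-14] + [13] = [-1]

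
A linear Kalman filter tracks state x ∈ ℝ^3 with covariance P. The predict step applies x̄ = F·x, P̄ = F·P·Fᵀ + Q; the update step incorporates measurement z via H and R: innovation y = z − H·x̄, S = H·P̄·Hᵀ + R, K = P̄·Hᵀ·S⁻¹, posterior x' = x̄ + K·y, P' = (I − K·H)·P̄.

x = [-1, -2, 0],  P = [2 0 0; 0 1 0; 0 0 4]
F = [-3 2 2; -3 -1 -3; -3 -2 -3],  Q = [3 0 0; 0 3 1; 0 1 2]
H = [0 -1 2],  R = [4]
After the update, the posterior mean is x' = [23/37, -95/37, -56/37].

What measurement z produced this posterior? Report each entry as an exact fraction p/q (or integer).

z = [-1]

x̄ = F·x = [-1, 5, 7]
P̄ = F·P·Fᵀ + Q = [41 -8 -10; -8 58 57; -10 57 60]
S = H·P̄·Hᵀ + R = [74]
K = P̄·Hᵀ·S⁻¹ = [-6/37; 28/37; 63/74]
x' − x̄ = [60/37, -280/37, -315/37] = K·y
y = (KᵀK)⁻¹·Kᵀ·(x' − x̄) = [-10]
z = y + H·x̄ = [-10] + [9] = [-1]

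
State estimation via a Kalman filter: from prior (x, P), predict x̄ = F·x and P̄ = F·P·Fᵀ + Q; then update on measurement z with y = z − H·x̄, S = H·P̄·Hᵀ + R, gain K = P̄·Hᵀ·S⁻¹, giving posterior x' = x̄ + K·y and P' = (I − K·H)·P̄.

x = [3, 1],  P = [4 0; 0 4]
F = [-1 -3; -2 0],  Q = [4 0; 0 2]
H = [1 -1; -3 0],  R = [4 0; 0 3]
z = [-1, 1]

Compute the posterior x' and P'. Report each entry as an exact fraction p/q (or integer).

x̄ = F·x = [-6, -6]
P̄ = F·P·Fᵀ + Q = [44 8; 8 18]
y = z − H·x̄ = [-1, -17]
S = H·P̄·Hᵀ + R = [50 -108; -108 399]
K = P̄·Hᵀ·S⁻¹ = [18/1381 -452/1381; -1097/1381 -380/1381]
x' = x̄ + K·y = [-620/1381, -729/1381]
P' = (I − K·H)·P̄ = [452/1381 380/1381; 380/1381 4768/1381]

x' = [-620/1381, -729/1381]
P' = [452/1381 380/1381; 380/1381 4768/1381]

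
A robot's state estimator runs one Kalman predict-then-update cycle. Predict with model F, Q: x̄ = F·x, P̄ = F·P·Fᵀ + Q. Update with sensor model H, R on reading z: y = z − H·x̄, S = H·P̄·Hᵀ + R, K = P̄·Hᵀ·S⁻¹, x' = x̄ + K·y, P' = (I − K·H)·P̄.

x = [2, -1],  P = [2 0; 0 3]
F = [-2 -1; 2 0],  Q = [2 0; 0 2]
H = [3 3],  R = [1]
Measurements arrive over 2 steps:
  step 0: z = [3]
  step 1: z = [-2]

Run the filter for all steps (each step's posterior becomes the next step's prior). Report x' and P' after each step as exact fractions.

step 0: x' = [-3, 4], P' = [607/64 -301/32; -301/32 151/16]
step 1: x' = [362/1951, -1716/1951], P' = [15092/1951 -15210/1951; -15210/1951 15543/1951]

step 0: x̄ = F·x = [-3, 4]
step 0: P̄ = F·P·Fᵀ + Q = [13 -8; -8 10]
step 0: y = z − H·x̄ = [0]
step 0: S = H·P̄·Hᵀ + R = [64]
step 0: K = P̄·Hᵀ·S⁻¹ = [15/64; 3/32]
step 0: x' = x̄ + K·y = [-3, 4]
step 0: P' = (I − K·H)·P̄ = [607/64 -301/32; -301/32 151/16]
step 1: x̄ = F·x = [2, -6]
step 1: P̄ = F·P·Fᵀ + Q = [47/4 -153/8; -153/8 639/16]
step 1: y = z − H·x̄ = [10]
step 1: S = H·P̄·Hᵀ + R = [1951/16]
step 1: K = P̄·Hᵀ·S⁻¹ = [-354/1951; 999/1951]
step 1: x' = x̄ + K·y = [362/1951, -1716/1951]
step 1: P' = (I − K·H)·P̄ = [15092/1951 -15210/1951; -15210/1951 15543/1951]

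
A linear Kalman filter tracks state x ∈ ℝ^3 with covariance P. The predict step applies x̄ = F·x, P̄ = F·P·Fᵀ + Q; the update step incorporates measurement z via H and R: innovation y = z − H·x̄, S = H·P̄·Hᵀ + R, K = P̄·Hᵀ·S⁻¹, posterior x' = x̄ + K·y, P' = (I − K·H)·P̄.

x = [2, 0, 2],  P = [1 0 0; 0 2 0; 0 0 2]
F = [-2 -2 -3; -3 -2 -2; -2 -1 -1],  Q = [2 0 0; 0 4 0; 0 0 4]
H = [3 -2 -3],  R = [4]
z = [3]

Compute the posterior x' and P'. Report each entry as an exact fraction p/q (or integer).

x' = [-121/12, -109/12, -61/12]
P' = [959/30 791/30 431/30; 791/30 749/30 299/30; 431/30 299/30 239/30]

x̄ = F·x = [-10, -10, -6]
P̄ = F·P·Fᵀ + Q = [32 26 14; 26 29 14; 14 14 12]
y = z − H·x̄ = [-5]
S = H·P̄·Hᵀ + R = [120]
K = P̄·Hᵀ·S⁻¹ = [1/60; -11/60; -11/60]
x' = x̄ + K·y = [-121/12, -109/12, -61/12]
P' = (I − K·H)·P̄ = [959/30 791/30 431/30; 791/30 749/30 299/30; 431/30 299/30 239/30]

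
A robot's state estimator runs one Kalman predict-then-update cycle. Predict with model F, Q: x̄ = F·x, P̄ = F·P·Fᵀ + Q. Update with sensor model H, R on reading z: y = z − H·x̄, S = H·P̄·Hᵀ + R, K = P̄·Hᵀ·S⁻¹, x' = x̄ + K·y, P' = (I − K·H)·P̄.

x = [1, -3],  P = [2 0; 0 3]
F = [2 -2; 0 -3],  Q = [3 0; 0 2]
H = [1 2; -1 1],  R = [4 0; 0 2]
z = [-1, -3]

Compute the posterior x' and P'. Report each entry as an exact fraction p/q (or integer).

x' = [5991/3581, -3950/3581]
P' = [4300/3581 144/3581; 144/3581 2290/3581]

x̄ = F·x = [8, 9]
P̄ = F·P·Fᵀ + Q = [23 18; 18 29]
y = z − H·x̄ = [-27, -4]
S = H·P̄·Hᵀ + R = [215 17; 17 18]
K = P̄·Hᵀ·S⁻¹ = [1147/3581 -2078/3581; 1181/3581 1073/3581]
x' = x̄ + K·y = [5991/3581, -3950/3581]
P' = (I − K·H)·P̄ = [4300/3581 144/3581; 144/3581 2290/3581]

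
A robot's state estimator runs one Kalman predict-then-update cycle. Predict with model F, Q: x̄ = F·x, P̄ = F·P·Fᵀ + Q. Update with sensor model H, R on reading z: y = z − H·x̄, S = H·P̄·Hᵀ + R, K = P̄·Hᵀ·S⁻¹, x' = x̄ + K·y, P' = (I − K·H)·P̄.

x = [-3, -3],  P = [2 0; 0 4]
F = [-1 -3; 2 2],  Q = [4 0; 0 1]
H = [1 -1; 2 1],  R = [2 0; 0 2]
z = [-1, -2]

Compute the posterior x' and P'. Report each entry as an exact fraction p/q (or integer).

x̄ = F·x = [12, -12]
P̄ = F·P·Fᵀ + Q = [42 -28; -28 25]
y = z − H·x̄ = [-25, -14]
S = H·P̄·Hᵀ + R = [125 87; 87 83]
K = P̄·Hᵀ·S⁻¹ = [469/1403 455/1403; -37/61 16/61]
x' = x̄ + K·y = [-1259/1403, -31/61]
P' = (I − K·H)·P̄ = [616/1403 -14/61; -14/61 60/61]

x' = [-1259/1403, -31/61]
P' = [616/1403 -14/61; -14/61 60/61]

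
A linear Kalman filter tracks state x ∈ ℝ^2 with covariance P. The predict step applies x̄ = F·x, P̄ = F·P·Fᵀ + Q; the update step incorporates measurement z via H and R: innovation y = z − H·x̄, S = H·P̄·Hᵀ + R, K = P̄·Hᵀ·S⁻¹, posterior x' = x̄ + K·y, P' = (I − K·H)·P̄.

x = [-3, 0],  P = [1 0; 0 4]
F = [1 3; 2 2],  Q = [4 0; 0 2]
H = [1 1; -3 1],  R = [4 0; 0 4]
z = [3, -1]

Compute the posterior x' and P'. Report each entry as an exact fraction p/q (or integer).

x̄ = F·x = [-3, -6]
P̄ = F·P·Fᵀ + Q = [41 26; 26 22]
y = z − H·x̄ = [12, -4]
S = H·P̄·Hᵀ + R = [119 -153; -153 239]
K = P̄·Hᵀ·S⁻¹ = [293/1258 -19/74; 363/629 5/37]
x' = x̄ + K·y = [517/629, 242/629]
P' = (I − K·H)·P̄ = [308/629 278/629; 278/629 1174/629]

x' = [517/629, 242/629]
P' = [308/629 278/629; 278/629 1174/629]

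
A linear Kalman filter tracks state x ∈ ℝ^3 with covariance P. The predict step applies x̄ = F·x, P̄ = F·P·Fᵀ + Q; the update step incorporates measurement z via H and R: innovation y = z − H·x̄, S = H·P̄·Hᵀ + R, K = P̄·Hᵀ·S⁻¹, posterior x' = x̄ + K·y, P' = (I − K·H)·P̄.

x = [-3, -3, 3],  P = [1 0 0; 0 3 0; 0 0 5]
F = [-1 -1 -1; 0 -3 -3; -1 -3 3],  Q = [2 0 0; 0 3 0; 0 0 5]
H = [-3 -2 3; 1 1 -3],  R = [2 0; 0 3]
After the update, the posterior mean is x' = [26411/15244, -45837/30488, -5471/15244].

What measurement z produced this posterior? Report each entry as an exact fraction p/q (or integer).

z = [-3, 2]

x̄ = F·x = [3, 0, 21]
P̄ = F·P·Fᵀ + Q = [11 24 -5; 24 75 -18; -5 -18 78]
S = H·P̄·Hᵀ + R = [1697 -1227; -1227 977]
K = P̄·Hᵀ·S⁻¹ = [-16221/76220 -16471/76220; -81921/152440 -79011/152440; -18447/76220 -43217/76220]
x' − x̄ = [-19321/15244, -45837/30488, -325595/15244] = K·y
y = (KᵀK)⁻¹·Kᵀ·(x' − x̄) = [-57, 62]
z = y + H·x̄ = [-57, 62] + [54, -60] = [-3, 2]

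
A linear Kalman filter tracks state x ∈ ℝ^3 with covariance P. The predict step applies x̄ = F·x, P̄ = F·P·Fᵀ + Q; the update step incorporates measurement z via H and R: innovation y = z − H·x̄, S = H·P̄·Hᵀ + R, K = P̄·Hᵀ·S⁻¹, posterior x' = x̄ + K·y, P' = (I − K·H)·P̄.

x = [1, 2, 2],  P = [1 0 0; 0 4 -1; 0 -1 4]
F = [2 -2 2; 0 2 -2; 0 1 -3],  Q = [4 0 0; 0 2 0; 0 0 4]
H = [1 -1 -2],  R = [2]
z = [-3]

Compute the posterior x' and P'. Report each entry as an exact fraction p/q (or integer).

x' = [-200/173, 1053/346, -107/173]
P' = [1248/173 -116/173 640/173; -116/173 705/173 -370/173; 640/173 -370/173 550/173]

x̄ = F·x = [2, 0, -4]
P̄ = F·P·Fᵀ + Q = [48 -40 -40; -40 42 40; -40 40 50]
y = z − H·x̄ = [-13]
S = H·P̄·Hᵀ + R = [692]
K = P̄·Hᵀ·S⁻¹ = [42/173; -81/346; -45/173]
x' = x̄ + K·y = [-200/173, 1053/346, -107/173]
P' = (I − K·H)·P̄ = [1248/173 -116/173 640/173; -116/173 705/173 -370/173; 640/173 -370/173 550/173]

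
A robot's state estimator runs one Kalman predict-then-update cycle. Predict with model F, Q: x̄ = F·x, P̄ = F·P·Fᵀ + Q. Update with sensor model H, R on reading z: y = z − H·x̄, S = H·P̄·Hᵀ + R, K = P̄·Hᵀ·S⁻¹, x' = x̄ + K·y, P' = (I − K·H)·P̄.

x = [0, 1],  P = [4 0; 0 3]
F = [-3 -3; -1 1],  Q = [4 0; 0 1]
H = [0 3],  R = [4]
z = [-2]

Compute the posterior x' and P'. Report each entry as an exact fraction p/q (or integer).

x̄ = F·x = [-3, 1]
P̄ = F·P·Fᵀ + Q = [67 3; 3 8]
y = z − H·x̄ = [-5]
S = H·P̄·Hᵀ + R = [76]
K = P̄·Hᵀ·S⁻¹ = [9/76; 6/19]
x' = x̄ + K·y = [-273/76, -11/19]
P' = (I − K·H)·P̄ = [5011/76 3/19; 3/19 8/19]

x' = [-273/76, -11/19]
P' = [5011/76 3/19; 3/19 8/19]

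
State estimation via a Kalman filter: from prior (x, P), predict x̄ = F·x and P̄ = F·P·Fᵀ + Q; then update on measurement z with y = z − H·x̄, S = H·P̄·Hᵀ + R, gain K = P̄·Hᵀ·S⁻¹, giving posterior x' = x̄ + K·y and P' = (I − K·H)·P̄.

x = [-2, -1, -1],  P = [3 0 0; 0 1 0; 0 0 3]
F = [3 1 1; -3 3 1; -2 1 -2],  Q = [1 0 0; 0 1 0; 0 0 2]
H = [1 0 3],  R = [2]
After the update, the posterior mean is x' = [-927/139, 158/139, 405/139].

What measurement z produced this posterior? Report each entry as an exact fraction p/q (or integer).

z = [2]

x̄ = F·x = [-8, 2, 5]
P̄ = F·P·Fᵀ + Q = [32 -21 -23; -21 40 15; -23 15 27]
S = H·P̄·Hᵀ + R = [139]
K = P̄·Hᵀ·S⁻¹ = [-37/139; 24/139; 58/139]
x' − x̄ = [185/139, -120/139, -290/139] = K·y
y = (KᵀK)⁻¹·Kᵀ·(x' − x̄) = [-5]
z = y + H·x̄ = [-5] + [7] = [2]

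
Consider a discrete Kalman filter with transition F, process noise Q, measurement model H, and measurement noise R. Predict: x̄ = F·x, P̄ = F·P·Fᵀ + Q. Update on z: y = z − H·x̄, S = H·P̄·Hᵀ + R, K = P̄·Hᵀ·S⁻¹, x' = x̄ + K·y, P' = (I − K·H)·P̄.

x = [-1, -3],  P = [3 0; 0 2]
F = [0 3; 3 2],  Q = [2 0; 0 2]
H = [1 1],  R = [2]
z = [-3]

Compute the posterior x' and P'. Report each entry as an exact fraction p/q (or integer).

x̄ = F·x = [-9, -9]
P̄ = F·P·Fᵀ + Q = [20 12; 12 37]
y = z − H·x̄ = [15]
S = H·P̄·Hᵀ + R = [83]
K = P̄·Hᵀ·S⁻¹ = [32/83; 49/83]
x' = x̄ + K·y = [-267/83, -12/83]
P' = (I − K·H)·P̄ = [636/83 -572/83; -572/83 670/83]

x' = [-267/83, -12/83]
P' = [636/83 -572/83; -572/83 670/83]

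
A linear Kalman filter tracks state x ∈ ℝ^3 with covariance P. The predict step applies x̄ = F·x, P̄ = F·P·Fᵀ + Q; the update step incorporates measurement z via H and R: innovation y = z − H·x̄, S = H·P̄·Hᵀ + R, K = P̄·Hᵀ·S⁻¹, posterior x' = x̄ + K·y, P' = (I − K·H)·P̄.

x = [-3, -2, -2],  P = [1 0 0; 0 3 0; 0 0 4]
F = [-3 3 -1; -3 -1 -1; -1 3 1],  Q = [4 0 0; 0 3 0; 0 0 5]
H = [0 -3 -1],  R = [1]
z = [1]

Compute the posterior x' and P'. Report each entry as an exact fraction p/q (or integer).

x̄ = F·x = [5, 13, -5]
P̄ = F·P·Fᵀ + Q = [44 4 26; 4 19 -10; 26 -10 37]
y = z − H·x̄ = [35]
S = H·P̄·Hᵀ + R = [149]
K = P̄·Hᵀ·S⁻¹ = [-38/149; -47/149; -7/149]
x' = x̄ + K·y = [-585/149, 292/149, -990/149]
P' = (I − K·H)·P̄ = [5112/149 -1190/149 3608/149; -1190/149 622/149 -1819/149; 3608/149 -1819/149 5464/149]

x' = [-585/149, 292/149, -990/149]
P' = [5112/149 -1190/149 3608/149; -1190/149 622/149 -1819/149; 3608/149 -1819/149 5464/149]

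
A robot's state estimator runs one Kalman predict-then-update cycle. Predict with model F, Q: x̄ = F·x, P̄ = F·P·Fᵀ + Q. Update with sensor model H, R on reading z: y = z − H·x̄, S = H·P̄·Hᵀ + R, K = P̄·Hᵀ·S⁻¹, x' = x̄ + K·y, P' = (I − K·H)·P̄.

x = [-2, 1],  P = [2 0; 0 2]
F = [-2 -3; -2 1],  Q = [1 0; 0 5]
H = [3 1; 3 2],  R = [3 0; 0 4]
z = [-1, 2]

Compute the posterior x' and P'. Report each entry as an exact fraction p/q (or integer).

x' = [-1422/947, 3208/947]
P' = [3370/2841 -2001/947; -2001/947 8481/1894]

x̄ = F·x = [1, 5]
P̄ = F·P·Fᵀ + Q = [27 2; 2 15]
y = z − H·x̄ = [-9, -11]
S = H·P̄·Hᵀ + R = [273 291; 291 331]
K = P̄·Hᵀ·S⁻¹ = [1369/2841 -158/947; -1175/1894 1239/1894]
x' = x̄ + K·y = [-1422/947, 3208/947]
P' = (I − K·H)·P̄ = [3370/2841 -2001/947; -2001/947 8481/1894]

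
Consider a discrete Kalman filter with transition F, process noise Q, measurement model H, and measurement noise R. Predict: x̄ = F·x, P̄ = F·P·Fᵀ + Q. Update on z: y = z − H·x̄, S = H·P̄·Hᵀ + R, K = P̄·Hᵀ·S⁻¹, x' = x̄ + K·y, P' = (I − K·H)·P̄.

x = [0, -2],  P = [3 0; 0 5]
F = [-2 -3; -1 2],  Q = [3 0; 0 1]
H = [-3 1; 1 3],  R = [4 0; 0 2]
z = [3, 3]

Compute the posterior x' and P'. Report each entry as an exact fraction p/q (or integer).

x' = [-6345/11044, 3200/2761]
P' = [1041/2761 -168/2761; -168/2761 600/2761]

x̄ = F·x = [6, -4]
P̄ = F·P·Fᵀ + Q = [60 -24; -24 24]
y = z − H·x̄ = [25, 9]
S = H·P̄·Hᵀ + R = [712 84; 84 134]
K = P̄·Hᵀ·S⁻¹ = [-3291/11044 537/5522; 276/2761 816/2761]
x' = x̄ + K·y = [-6345/11044, 3200/2761]
P' = (I − K·H)·P̄ = [1041/2761 -168/2761; -168/2761 600/2761]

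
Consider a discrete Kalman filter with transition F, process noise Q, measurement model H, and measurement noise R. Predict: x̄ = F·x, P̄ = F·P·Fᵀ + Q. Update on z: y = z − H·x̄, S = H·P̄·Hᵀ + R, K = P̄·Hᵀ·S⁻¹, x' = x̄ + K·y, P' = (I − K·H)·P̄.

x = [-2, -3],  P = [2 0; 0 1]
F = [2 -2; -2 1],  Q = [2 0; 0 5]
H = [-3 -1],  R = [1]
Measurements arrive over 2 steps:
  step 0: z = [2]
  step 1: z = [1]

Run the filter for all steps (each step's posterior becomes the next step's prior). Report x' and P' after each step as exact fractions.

step 0: x' = [-14/9, 25/9], P' = [110/81 -298/81; -298/81 878/81]
step 1: x' = [-14614/18787, 24281/18787], P' = [22196/18787 -58833/18787; -58833/18787 343961/37574]

step 0: x̄ = F·x = [2, 1]
step 0: P̄ = F·P·Fᵀ + Q = [14 -10; -10 14]
step 0: y = z − H·x̄ = [9]
step 0: S = H·P̄·Hᵀ + R = [81]
step 0: K = P̄·Hᵀ·S⁻¹ = [-32/81; 16/81]
step 0: x' = x̄ + K·y = [-14/9, 25/9]
step 0: P' = (I − K·H)·P̄ = [110/81 -298/81; -298/81 878/81]
step 1: x̄ = F·x = [-26/3, 53/9]
step 1: P̄ = F·P·Fᵀ + Q = [722/9 -1328/27; -1328/27 2915/81]
step 1: y = z − H·x̄ = [-172/9]
step 1: S = H·P̄·Hᵀ + R = [37574/81]
step 1: K = P̄·Hᵀ·S⁻¹ = [-7755/18787; 9037/37574]
step 1: x' = x̄ + K·y = [-14614/18787, 24281/18787]
step 1: P' = (I − K·H)·P̄ = [22196/18787 -58833/18787; -58833/18787 343961/37574]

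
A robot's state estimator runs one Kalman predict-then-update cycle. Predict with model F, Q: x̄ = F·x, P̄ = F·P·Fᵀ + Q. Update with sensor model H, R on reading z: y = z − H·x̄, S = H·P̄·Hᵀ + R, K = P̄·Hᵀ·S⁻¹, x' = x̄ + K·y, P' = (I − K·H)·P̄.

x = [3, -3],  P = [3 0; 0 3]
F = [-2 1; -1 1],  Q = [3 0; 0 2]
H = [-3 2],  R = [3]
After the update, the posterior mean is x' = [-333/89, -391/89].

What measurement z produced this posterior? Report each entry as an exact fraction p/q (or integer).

x̄ = F·x = [-9, -6]
P̄ = F·P·Fᵀ + Q = [18 9; 9 8]
S = H·P̄·Hᵀ + R = [89]
K = P̄·Hᵀ·S⁻¹ = [-36/89; -11/89]
x' − x̄ = [468/89, 143/89] = K·y
y = (KᵀK)⁻¹·Kᵀ·(x' − x̄) = [-13]
z = y + H·x̄ = [-13] + [15] = [2]

z = [2]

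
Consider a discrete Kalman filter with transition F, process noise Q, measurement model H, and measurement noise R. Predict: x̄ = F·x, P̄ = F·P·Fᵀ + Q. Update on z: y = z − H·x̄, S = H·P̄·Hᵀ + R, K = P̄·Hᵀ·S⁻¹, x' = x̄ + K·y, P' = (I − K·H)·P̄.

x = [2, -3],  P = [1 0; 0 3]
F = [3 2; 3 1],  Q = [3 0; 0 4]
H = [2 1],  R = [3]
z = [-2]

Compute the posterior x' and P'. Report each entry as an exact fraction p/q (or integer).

x' = [-9/5, 59/35]
P' = [33/25 -39/25; -39/25 684/175]

x̄ = F·x = [0, 3]
P̄ = F·P·Fᵀ + Q = [24 15; 15 16]
y = z − H·x̄ = [-5]
S = H·P̄·Hᵀ + R = [175]
K = P̄·Hᵀ·S⁻¹ = [9/25; 46/175]
x' = x̄ + K·y = [-9/5, 59/35]
P' = (I − K·H)·P̄ = [33/25 -39/25; -39/25 684/175]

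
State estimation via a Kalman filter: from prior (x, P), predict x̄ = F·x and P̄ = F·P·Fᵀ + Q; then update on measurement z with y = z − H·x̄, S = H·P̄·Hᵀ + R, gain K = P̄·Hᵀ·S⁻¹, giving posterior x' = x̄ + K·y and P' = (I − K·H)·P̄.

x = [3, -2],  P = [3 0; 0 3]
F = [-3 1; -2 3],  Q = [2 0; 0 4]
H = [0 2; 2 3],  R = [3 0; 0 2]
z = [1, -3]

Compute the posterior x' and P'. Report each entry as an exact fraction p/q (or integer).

x' = [-28204/13219, 5267/13219]
P' = [22837/13219 -11484/13219; -11484/13219 8022/13219]

x̄ = F·x = [-11, -12]
P̄ = F·P·Fᵀ + Q = [32 27; 27 43]
y = z − H·x̄ = [25, 55]
S = H·P̄·Hᵀ + R = [175 366; 366 841]
K = P̄·Hᵀ·S⁻¹ = [-7656/13219 5611/13219; 5348/13219 549/13219]
x' = x̄ + K·y = [-28204/13219, 5267/13219]
P' = (I − K·H)·P̄ = [22837/13219 -11484/13219; -11484/13219 8022/13219]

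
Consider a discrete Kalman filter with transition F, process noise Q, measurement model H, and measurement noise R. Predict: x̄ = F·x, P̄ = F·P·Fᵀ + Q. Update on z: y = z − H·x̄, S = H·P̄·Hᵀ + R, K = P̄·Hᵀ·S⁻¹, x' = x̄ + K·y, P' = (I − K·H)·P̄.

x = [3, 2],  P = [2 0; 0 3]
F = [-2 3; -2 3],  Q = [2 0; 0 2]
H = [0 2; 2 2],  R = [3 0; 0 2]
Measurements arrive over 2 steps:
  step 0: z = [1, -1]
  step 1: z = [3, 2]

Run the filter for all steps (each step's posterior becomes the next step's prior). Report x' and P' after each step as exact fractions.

step 0: x̄ = F·x = [0, 0]
step 0: P̄ = F·P·Fᵀ + Q = [37 35; 35 37]
step 0: y = z − H·x̄ = [1, -1]
step 0: S = H·P̄·Hᵀ + R = [151 288; 288 578]
step 0: K = P̄·Hᵀ·S⁻¹ = [-46/197 72/197; 650/2167 216/2167]
step 0: x' = x̄ + K·y = [-118/197, 434/2167]
step 0: P' = (I − K·H)·P̄ = [141/197 -69/197; -69/197 975/2167]
step 1: x̄ = F·x = [3898/2167, 3898/2167]
step 1: P̄ = F·P·Fᵀ + Q = [28421/2167 24087/2167; 24087/2167 28421/2167]
step 1: y = z − H·x̄ = [-1295/2167, -11258/2167]
step 1: S = H·P̄·Hᵀ + R = [120185/2167 210032/2167; 210032/2167 424398/2167]
step 1: K = P̄·Hᵀ·S⁻¹ = [-371890/1590409 577588/1590409; 476906/1590409 157524/1590409]
step 1: x' = x̄ + K·y = [82384/1590409, 1757460/1590409]
step 1: P' = (I − K·H)·P̄ = [1135423/1590409 -557835/1590409; -557835/1590409 715359/1590409]

step 0: x' = [-118/197, 434/2167], P' = [141/197 -69/197; -69/197 975/2167]
step 1: x' = [82384/1590409, 1757460/1590409], P' = [1135423/1590409 -557835/1590409; -557835/1590409 715359/1590409]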